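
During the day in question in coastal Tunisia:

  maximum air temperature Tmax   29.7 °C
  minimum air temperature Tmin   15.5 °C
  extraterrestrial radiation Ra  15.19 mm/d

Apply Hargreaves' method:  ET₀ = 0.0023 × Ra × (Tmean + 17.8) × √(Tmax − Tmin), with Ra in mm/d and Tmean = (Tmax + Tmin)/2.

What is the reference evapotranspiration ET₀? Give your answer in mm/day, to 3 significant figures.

5.32 mm/day

Tmean = (29.7 + 15.5)/2 = 22.60 °C
ET₀ = 0.0023 × 15.19 × (22.60 + 17.8) × √14.2 = 0.0023 × 15.19 × 40.40 × 3.7683 = 5.3188 mm/d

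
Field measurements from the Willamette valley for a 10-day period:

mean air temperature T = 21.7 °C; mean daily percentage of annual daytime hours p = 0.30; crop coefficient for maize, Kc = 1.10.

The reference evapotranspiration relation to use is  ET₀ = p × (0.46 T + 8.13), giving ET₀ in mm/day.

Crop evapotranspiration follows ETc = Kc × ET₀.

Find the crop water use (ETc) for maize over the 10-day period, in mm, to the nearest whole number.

60 mm

ET₀ = 0.30 × (0.46 × 21.7 + 8.13) = 0.30 × 18.112 = 5.4336 mm/d
ETc = Kc × ET₀ = 1.10 × 5.4336 = 5.9770 mm/d
Over 10 days: 5.9770 × 10 = 59.770 mm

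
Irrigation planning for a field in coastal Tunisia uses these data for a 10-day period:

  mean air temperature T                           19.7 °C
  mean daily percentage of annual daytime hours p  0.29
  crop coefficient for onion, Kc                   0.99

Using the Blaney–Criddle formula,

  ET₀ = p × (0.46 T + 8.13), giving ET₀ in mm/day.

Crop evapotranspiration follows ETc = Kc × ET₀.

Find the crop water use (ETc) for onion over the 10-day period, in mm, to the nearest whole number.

49 mm

ET₀ = 0.29 × (0.46 × 19.7 + 8.13) = 0.29 × 17.192 = 4.9857 mm/d
ETc = Kc × ET₀ = 0.99 × 4.9857 = 4.9358 mm/d
Over 10 days: 4.9358 × 10 = 49.358 mm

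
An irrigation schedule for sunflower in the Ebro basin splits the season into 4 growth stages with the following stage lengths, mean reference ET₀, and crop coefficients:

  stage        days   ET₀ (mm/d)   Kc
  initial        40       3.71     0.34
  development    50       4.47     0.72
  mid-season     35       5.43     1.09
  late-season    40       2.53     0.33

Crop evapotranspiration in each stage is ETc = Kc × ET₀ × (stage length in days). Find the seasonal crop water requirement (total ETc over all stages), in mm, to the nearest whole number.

initial: 0.34 × 3.71 × 40 = 50.46 mm
development: 0.72 × 4.47 × 50 = 160.92 mm
mid-season: 1.09 × 5.43 × 35 = 207.15 mm
late-season: 0.33 × 2.53 × 40 = 33.40 mm
Seasonal total = 451.93 mm

452 mm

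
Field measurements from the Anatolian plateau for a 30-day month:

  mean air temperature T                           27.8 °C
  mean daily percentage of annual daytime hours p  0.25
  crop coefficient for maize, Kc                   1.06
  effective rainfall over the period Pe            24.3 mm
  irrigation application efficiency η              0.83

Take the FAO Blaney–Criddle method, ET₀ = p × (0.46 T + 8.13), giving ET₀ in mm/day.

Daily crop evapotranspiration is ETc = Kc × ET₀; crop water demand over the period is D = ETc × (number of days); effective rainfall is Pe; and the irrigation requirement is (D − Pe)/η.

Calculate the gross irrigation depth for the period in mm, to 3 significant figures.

ET₀ = 0.25 × (0.46 × 27.8 + 8.13) = 0.25 × 20.918 = 5.2295 mm/d
ETc = Kc × ET₀ = 1.06 × 5.2295 = 5.5433 mm/d
Crop demand D = ETc × 30 d = 5.5433 × 30 = 166.299 mm
D − Pe = 166.299 − 24.3 = 141.999 mm
Gross irrigation = 141.999 / 0.83 = 171.083 mm

171 mm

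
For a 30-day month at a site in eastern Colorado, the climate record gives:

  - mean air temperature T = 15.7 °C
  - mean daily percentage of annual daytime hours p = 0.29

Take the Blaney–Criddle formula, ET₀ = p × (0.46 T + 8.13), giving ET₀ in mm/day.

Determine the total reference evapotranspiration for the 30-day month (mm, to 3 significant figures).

134 mm

ET₀ = 0.29 × (0.46 × 15.7 + 8.13) = 0.29 × 15.352 = 4.4521 mm/d
Monthly total = 4.4521 × 30 = 133.563 mm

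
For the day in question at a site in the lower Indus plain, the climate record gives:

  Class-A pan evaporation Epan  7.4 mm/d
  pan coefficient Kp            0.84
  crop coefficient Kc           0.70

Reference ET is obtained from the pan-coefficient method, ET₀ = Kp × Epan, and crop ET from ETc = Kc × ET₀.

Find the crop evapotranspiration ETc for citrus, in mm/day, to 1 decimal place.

ET₀ = 0.84 × 7.4 = 6.2160 mm/d
ETc = Kc × ET₀ = 0.70 × 6.2160 = 4.3512 mm/d

4.4 mm/day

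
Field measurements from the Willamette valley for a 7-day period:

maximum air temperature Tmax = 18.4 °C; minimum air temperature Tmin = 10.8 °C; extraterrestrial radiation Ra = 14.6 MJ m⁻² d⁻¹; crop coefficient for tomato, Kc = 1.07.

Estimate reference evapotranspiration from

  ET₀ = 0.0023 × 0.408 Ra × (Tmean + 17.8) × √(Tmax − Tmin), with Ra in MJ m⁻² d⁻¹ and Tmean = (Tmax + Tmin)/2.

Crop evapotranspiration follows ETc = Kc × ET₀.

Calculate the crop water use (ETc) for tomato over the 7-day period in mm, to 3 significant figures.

9.17 mm

Tmean = (18.4 + 10.8)/2 = 14.60 °C
0.408 Ra = 0.408 × 14.6 = 5.9568 mm/d equivalent
ET₀ = 0.0023 × 5.9568 × (14.60 + 17.8) × √7.6 = 0.0023 × 5.9568 × 32.40 × 2.7568 = 1.2237 mm/d
ETc = Kc × ET₀ = 1.07 × 1.2237 = 1.3094 mm/d
Over 7 days: 1.3094 × 7 = 9.166 mm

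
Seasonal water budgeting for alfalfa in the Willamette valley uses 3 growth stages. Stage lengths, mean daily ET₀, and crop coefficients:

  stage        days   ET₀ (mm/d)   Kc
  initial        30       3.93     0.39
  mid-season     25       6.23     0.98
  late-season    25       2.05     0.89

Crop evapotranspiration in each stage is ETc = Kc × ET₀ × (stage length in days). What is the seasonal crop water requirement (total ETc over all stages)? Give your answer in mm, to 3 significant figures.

initial: 0.39 × 3.93 × 30 = 45.98 mm
mid-season: 0.98 × 6.23 × 25 = 152.64 mm
late-season: 0.89 × 2.05 × 25 = 45.61 mm
Seasonal total = 244.23 mm

244 mm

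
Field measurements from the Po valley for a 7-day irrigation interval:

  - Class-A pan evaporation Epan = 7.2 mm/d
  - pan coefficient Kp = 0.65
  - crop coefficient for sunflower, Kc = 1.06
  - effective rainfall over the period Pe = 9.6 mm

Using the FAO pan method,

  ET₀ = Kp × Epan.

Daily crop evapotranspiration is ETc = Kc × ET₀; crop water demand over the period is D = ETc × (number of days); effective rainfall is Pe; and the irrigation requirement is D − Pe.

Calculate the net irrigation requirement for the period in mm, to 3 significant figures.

ET₀ = 0.65 × 7.2 = 4.6800 mm/d
ETc = Kc × ET₀ = 1.06 × 4.6800 = 4.9608 mm/d
Crop demand D = ETc × 7 d = 4.9608 × 7 = 34.726 mm
D − Pe = 34.726 − 9.6 = 25.126 mm

25.1 mm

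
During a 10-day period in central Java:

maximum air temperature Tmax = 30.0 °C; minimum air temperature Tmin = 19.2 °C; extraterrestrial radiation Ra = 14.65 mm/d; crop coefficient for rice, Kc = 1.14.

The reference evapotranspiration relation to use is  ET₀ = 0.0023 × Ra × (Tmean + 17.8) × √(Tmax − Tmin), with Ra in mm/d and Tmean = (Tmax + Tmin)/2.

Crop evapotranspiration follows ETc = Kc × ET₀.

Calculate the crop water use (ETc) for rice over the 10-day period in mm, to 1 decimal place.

53.5 mm

Tmean = (30.0 + 19.2)/2 = 24.60 °C
ET₀ = 0.0023 × 14.65 × (24.60 + 17.8) × √10.8 = 0.0023 × 14.65 × 42.40 × 3.2863 = 4.6950 mm/d
ETc = Kc × ET₀ = 1.14 × 4.6950 = 5.3523 mm/d
Over 10 days: 5.3523 × 10 = 53.523 mm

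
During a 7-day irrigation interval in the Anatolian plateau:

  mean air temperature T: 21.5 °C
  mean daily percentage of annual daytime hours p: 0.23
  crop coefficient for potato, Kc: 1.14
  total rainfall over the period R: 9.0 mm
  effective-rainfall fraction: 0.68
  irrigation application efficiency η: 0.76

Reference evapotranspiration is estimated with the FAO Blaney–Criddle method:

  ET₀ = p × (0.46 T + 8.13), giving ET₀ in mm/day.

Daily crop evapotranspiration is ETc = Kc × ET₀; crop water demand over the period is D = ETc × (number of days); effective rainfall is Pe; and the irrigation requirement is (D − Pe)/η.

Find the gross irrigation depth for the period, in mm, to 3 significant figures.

ET₀ = 0.23 × (0.46 × 21.5 + 8.13) = 0.23 × 18.020 = 4.1446 mm/d
ETc = Kc × ET₀ = 1.14 × 4.1446 = 4.7248 mm/d
Crop demand D = ETc × 7 d = 4.7248 × 7 = 33.074 mm
Pe = 0.68 × 9.0 = 6.120 mm
D − Pe = 33.074 − 6.120 = 26.954 mm
Gross irrigation = 26.954 / 0.76 = 35.466 mm

35.5 mm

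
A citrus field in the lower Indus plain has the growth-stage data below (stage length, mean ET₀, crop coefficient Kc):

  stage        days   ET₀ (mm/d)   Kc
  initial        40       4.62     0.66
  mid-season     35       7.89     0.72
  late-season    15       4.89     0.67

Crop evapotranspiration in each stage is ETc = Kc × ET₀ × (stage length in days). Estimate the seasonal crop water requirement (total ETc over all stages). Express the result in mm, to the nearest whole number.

initial: 0.66 × 4.62 × 40 = 121.97 mm
mid-season: 0.72 × 7.89 × 35 = 198.83 mm
late-season: 0.67 × 4.89 × 15 = 49.14 mm
Seasonal total = 369.94 mm

370 mm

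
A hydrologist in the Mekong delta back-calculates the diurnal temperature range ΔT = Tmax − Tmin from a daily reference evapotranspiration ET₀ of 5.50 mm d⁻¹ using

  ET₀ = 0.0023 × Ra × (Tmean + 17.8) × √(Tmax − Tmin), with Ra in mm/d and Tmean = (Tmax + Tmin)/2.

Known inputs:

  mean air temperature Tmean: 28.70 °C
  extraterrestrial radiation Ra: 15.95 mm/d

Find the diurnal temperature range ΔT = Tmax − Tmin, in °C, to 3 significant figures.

10.4 °C

√ΔT = ET₀ / [0.0023 × Ra × (Tmean+17.8)] = 5.50 / (0.0023 × 15.95 × 46.50) = 3.2242
ΔT = 3.2242² = 10.395 °C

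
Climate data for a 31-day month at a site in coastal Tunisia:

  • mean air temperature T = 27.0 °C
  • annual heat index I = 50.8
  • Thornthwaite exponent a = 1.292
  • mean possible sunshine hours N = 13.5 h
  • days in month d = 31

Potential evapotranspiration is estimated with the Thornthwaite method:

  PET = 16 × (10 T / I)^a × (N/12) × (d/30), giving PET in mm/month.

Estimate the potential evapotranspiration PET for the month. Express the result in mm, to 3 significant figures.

161 mm

10T/I = 10 × 27.0 / 50.8 = 5.3150
(10T/I)^a = 5.3150^1.292 = 8.6567
Uncorrected PET = 16 × 8.6567 = 138.507 mm
Correction = (N/12)(d/30) = (13.5/12)(31/30) = 1.1625
PET = 138.507 × 1.1625 = 161.014 mm/month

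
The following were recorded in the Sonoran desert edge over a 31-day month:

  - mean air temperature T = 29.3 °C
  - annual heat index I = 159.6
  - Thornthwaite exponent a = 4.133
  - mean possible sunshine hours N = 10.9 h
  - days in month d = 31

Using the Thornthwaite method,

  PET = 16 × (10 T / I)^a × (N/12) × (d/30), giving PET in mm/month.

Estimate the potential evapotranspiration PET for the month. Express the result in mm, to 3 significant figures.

185 mm

10T/I = 10 × 29.3 / 159.6 = 1.8358
(10T/I)^a = 1.8358^4.133 = 12.3137
Uncorrected PET = 16 × 12.3137 = 197.019 mm
Correction = (N/12)(d/30) = (10.9/12)(31/30) = 0.9386
PET = 197.019 × 0.9386 = 184.922 mm/month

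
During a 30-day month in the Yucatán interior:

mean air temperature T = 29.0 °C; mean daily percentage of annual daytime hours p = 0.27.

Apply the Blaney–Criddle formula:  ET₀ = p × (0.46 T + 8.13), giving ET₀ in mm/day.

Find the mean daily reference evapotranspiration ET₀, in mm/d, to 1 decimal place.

5.8 mm/d

ET₀ = 0.27 × (0.46 × 29.0 + 8.13) = 0.27 × 21.470 = 5.7969 mm/d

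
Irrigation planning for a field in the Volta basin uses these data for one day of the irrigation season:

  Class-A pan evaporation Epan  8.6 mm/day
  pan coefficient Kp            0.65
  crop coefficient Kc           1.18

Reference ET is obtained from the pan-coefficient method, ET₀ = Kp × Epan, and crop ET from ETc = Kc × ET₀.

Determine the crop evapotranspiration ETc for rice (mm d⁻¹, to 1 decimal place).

ET₀ = 0.65 × 8.6 = 5.5900 mm/d
ETc = Kc × ET₀ = 1.18 × 5.5900 = 6.5962 mm/d

6.6 mm d⁻¹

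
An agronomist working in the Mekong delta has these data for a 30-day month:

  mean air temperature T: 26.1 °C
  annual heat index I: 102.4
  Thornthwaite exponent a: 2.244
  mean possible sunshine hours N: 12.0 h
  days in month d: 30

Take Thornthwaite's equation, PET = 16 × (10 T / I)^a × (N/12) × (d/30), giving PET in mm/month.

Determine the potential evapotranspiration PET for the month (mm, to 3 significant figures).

10T/I = 10 × 26.1 / 102.4 = 2.5488
(10T/I)^a = 2.5488^2.244 = 8.1624
Uncorrected PET = 16 × 8.1624 = 130.598 mm
Correction = (N/12)(d/30) = (12.0/12)(30/30) = 1.0000
PET = 130.598 × 1.0000 = 130.598 mm/month

131 mm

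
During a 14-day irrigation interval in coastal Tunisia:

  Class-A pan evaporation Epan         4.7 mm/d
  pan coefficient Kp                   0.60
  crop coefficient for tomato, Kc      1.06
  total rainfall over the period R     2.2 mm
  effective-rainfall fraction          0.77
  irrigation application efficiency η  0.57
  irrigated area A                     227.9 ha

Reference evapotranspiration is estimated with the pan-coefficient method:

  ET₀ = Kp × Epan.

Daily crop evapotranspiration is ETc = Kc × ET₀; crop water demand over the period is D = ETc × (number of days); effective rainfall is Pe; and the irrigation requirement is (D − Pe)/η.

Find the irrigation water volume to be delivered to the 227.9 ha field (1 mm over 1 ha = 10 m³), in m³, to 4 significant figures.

ET₀ = 0.60 × 4.7 = 2.8200 mm/d
ETc = Kc × ET₀ = 1.06 × 2.8200 = 2.9892 mm/d
Crop demand D = ETc × 14 d = 2.9892 × 14 = 41.849 mm
Pe = 0.77 × 2.2 = 1.694 mm
D − Pe = 41.849 − 1.694 = 40.155 mm
Gross irrigation = 40.155 / 0.57 = 70.447 mm
Volume = 70.447 mm × 227.9 ha × 10 = 160548.7 m³

160500 m³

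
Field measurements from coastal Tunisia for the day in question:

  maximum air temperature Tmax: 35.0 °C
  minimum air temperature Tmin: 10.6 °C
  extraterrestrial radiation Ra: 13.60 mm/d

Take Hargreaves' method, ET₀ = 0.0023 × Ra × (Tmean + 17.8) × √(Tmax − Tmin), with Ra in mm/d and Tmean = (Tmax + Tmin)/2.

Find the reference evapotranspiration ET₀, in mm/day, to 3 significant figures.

Tmean = (35.0 + 10.6)/2 = 22.80 °C
ET₀ = 0.0023 × 13.60 × (22.80 + 17.8) × √24.4 = 0.0023 × 13.60 × 40.60 × 4.9396 = 6.2731 mm/d

6.27 mm/day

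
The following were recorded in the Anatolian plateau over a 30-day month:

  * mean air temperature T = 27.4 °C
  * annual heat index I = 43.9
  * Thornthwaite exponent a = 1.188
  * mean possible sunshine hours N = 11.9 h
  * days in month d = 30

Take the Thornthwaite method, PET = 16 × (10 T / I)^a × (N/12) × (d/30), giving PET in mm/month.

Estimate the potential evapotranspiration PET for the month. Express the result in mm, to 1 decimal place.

139.7 mm

10T/I = 10 × 27.4 / 43.9 = 6.2415
(10T/I)^a = 6.2415^1.188 = 8.8065
Uncorrected PET = 16 × 8.8065 = 140.904 mm
Correction = (N/12)(d/30) = (11.9/12)(30/30) = 0.9917
PET = 140.904 × 0.9917 = 139.734 mm/month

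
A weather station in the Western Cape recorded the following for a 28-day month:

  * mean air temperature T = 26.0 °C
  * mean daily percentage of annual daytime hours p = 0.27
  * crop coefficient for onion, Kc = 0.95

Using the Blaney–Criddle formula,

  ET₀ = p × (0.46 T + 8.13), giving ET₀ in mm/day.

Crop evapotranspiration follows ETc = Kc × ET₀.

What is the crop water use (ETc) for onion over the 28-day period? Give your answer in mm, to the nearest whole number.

ET₀ = 0.27 × (0.46 × 26.0 + 8.13) = 0.27 × 20.090 = 5.4243 mm/d
ETc = Kc × ET₀ = 0.95 × 5.4243 = 5.1531 mm/d
Over 28 days: 5.1531 × 28 = 144.287 mm

144 mm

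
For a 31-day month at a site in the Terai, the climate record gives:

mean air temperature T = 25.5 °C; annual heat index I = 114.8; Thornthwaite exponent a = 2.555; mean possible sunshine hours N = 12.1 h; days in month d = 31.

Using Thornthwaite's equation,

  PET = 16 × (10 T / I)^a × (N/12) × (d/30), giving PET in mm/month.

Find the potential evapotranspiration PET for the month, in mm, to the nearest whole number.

10T/I = 10 × 25.5 / 114.8 = 2.2213
(10T/I)^a = 2.2213^2.555 = 7.6839
Uncorrected PET = 16 × 7.6839 = 122.942 mm
Correction = (N/12)(d/30) = (12.1/12)(31/30) = 1.0419
PET = 122.942 × 1.0419 = 128.093 mm/month

128 mm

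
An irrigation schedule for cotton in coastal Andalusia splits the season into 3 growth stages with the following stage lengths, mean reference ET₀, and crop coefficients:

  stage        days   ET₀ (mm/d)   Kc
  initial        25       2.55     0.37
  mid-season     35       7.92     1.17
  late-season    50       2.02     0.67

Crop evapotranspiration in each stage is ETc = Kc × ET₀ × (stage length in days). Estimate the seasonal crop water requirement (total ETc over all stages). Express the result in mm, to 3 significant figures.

416 mm

initial: 0.37 × 2.55 × 25 = 23.59 mm
mid-season: 1.17 × 7.92 × 35 = 324.32 mm
late-season: 0.67 × 2.02 × 50 = 67.67 mm
Seasonal total = 415.58 mm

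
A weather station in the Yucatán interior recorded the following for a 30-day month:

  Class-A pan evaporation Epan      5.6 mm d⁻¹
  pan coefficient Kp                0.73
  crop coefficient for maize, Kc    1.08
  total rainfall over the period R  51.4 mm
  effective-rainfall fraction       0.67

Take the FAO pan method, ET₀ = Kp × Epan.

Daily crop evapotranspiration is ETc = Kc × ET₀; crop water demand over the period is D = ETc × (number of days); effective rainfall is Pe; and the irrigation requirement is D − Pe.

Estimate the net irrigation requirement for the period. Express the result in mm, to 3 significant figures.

98.0 mm

ET₀ = 0.73 × 5.6 = 4.0880 mm/d
ETc = Kc × ET₀ = 1.08 × 4.0880 = 4.4150 mm/d
Crop demand D = ETc × 30 d = 4.4150 × 30 = 132.450 mm
Pe = 0.67 × 51.4 = 34.438 mm
D − Pe = 132.450 − 34.438 = 98.012 mm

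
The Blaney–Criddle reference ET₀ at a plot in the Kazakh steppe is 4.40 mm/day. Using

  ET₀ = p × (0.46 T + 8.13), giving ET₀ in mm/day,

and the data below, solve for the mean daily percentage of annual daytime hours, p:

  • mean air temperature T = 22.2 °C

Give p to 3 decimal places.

p = ET₀ / (0.46 T + 8.13) = 4.40 / (0.46 × 22.2 + 8.13) = 4.40 / 18.342 = 0.2399

0.240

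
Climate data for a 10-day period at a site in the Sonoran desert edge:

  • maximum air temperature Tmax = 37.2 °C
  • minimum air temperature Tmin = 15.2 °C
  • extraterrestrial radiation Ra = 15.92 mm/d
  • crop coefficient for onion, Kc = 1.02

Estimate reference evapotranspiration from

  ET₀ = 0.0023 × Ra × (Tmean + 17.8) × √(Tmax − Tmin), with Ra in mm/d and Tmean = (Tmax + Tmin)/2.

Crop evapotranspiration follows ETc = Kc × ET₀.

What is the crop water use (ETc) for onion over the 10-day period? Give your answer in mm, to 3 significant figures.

77.1 mm

Tmean = (37.2 + 15.2)/2 = 26.20 °C
ET₀ = 0.0023 × 15.92 × (26.20 + 17.8) × √22.0 = 0.0023 × 15.92 × 44.00 × 4.6904 = 7.5567 mm/d
ETc = Kc × ET₀ = 1.02 × 7.5567 = 7.7078 mm/d
Over 10 days: 7.7078 × 10 = 77.078 mm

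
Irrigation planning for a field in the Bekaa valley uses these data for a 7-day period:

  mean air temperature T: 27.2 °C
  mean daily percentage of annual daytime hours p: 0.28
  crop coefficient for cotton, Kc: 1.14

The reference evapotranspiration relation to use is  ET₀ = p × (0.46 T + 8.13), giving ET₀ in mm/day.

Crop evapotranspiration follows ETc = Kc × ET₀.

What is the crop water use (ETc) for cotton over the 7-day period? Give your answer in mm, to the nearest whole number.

ET₀ = 0.28 × (0.46 × 27.2 + 8.13) = 0.28 × 20.642 = 5.7798 mm/d
ETc = Kc × ET₀ = 1.14 × 5.7798 = 6.5890 mm/d
Over 7 days: 6.5890 × 7 = 46.123 mm

46 mm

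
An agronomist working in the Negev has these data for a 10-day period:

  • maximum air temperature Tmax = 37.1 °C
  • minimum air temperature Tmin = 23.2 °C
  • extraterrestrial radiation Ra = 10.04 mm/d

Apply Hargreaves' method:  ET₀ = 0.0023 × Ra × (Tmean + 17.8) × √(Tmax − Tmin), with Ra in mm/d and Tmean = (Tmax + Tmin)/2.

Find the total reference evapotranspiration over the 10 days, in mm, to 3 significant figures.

Tmean = (37.1 + 23.2)/2 = 30.15 °C
ET₀ = 0.0023 × 10.04 × (30.15 + 17.8) × √13.9 = 0.0023 × 10.04 × 47.95 × 3.7283 = 4.1282 mm/d
Over 10 days: 4.1282 × 10 = 41.282 mm

41.3 mm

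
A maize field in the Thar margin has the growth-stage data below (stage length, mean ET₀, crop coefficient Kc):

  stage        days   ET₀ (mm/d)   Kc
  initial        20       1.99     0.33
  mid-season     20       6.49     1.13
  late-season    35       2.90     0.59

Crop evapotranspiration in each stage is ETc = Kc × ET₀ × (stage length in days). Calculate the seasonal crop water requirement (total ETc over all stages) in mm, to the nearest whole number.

initial: 0.33 × 1.99 × 20 = 13.13 mm
mid-season: 1.13 × 6.49 × 20 = 146.67 mm
late-season: 0.59 × 2.90 × 35 = 59.89 mm
Seasonal total = 219.69 mm

220 mm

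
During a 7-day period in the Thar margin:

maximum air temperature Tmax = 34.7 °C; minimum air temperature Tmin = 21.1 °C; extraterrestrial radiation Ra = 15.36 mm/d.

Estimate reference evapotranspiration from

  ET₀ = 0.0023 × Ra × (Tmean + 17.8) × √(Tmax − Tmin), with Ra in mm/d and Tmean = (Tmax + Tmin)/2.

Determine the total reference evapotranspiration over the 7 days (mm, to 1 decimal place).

41.7 mm

Tmean = (34.7 + 21.1)/2 = 27.90 °C
ET₀ = 0.0023 × 15.36 × (27.90 + 17.8) × √13.6 = 0.0023 × 15.36 × 45.70 × 3.6878 = 5.9539 mm/d
Over 7 days: 5.9539 × 7 = 41.677 mm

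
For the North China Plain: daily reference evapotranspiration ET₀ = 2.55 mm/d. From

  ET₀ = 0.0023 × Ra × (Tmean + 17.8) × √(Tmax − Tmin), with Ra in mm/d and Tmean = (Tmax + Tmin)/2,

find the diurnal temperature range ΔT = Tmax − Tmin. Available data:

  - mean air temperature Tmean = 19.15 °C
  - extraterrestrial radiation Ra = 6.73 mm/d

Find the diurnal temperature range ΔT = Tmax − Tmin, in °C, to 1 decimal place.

19.9 °C

√ΔT = ET₀ / [0.0023 × Ra × (Tmean+17.8)] = 2.55 / (0.0023 × 6.73 × 36.95) = 4.4584
ΔT = 4.4584² = 19.877 °C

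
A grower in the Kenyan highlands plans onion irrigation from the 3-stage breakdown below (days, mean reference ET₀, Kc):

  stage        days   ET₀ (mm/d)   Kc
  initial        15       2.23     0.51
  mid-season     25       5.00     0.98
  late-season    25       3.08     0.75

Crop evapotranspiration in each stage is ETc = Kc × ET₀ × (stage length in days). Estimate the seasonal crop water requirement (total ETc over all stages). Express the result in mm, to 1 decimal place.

197.3 mm

initial: 0.51 × 2.23 × 15 = 17.06 mm
mid-season: 0.98 × 5.00 × 25 = 122.50 mm
late-season: 0.75 × 3.08 × 25 = 57.75 mm
Seasonal total = 197.31 mm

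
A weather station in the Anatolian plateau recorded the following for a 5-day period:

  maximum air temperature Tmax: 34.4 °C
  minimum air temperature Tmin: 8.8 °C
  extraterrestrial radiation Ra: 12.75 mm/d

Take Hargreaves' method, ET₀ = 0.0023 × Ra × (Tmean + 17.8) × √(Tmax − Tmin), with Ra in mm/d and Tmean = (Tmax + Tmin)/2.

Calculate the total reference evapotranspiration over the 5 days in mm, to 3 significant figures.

Tmean = (34.4 + 8.8)/2 = 21.60 °C
ET₀ = 0.0023 × 12.75 × (21.60 + 17.8) × √25.6 = 0.0023 × 12.75 × 39.40 × 5.0596 = 5.8459 mm/d
Over 5 days: 5.8459 × 5 = 29.230 mm

29.2 mm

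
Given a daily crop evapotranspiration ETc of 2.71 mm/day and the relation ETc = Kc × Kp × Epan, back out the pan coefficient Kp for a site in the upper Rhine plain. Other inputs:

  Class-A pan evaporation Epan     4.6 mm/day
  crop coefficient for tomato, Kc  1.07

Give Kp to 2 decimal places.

0.55

ETc = Kc × Kp × Epan  ⇒  Kp = ETc / (Kc × Epan)
Kp = 2.71 / (1.07 × 4.6) = 2.71 / 4.922 = 0.5506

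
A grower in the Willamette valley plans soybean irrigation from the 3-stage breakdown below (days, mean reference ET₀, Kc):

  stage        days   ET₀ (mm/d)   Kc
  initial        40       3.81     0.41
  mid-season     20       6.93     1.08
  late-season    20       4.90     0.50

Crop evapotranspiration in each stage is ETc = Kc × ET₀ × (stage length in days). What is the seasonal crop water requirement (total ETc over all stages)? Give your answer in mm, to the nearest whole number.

initial: 0.41 × 3.81 × 40 = 62.48 mm
mid-season: 1.08 × 6.93 × 20 = 149.69 mm
late-season: 0.50 × 4.90 × 20 = 49.00 mm
Seasonal total = 261.17 mm

261 mm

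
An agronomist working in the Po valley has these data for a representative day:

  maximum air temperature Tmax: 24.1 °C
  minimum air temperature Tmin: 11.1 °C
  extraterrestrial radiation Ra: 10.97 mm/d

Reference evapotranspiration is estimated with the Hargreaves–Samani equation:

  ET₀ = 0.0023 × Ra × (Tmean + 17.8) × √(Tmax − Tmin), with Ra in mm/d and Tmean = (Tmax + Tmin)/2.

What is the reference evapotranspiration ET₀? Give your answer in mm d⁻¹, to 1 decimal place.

3.2 mm d⁻¹

Tmean = (24.1 + 11.1)/2 = 17.60 °C
ET₀ = 0.0023 × 10.97 × (17.60 + 17.8) × √13.0 = 0.0023 × 10.97 × 35.40 × 3.6056 = 3.2204 mm/d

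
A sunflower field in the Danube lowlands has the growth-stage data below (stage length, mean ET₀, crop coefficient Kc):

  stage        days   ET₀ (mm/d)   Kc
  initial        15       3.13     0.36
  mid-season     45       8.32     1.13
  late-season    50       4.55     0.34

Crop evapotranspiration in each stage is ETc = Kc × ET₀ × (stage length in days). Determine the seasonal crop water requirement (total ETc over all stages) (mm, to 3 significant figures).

initial: 0.36 × 3.13 × 15 = 16.90 mm
mid-season: 1.13 × 8.32 × 45 = 423.07 mm
late-season: 0.34 × 4.55 × 50 = 77.35 mm
Seasonal total = 517.32 mm

517 mm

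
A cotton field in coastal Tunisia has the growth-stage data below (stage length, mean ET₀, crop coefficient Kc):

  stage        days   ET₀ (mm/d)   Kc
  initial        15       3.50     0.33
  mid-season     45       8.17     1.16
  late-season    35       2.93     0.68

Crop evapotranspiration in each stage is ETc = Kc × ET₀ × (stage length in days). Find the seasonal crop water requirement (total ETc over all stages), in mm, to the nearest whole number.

514 mm

initial: 0.33 × 3.50 × 15 = 17.33 mm
mid-season: 1.16 × 8.17 × 45 = 426.47 mm
late-season: 0.68 × 2.93 × 35 = 69.73 mm
Seasonal total = 513.53 mm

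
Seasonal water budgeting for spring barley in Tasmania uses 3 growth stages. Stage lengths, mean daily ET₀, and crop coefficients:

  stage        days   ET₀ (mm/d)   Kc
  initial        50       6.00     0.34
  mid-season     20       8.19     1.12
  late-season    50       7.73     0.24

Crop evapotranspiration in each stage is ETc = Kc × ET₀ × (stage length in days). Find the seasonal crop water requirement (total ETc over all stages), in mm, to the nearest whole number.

378 mm

initial: 0.34 × 6.00 × 50 = 102.00 mm
mid-season: 1.12 × 8.19 × 20 = 183.46 mm
late-season: 0.24 × 7.73 × 50 = 92.76 mm
Seasonal total = 378.22 mm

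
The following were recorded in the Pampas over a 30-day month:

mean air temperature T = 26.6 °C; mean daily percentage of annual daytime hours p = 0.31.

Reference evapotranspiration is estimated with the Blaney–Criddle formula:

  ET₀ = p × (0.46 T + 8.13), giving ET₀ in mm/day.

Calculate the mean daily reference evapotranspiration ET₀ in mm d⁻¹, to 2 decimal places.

ET₀ = 0.31 × (0.46 × 26.6 + 8.13) = 0.31 × 20.366 = 6.3135 mm/d

6.31 mm d⁻¹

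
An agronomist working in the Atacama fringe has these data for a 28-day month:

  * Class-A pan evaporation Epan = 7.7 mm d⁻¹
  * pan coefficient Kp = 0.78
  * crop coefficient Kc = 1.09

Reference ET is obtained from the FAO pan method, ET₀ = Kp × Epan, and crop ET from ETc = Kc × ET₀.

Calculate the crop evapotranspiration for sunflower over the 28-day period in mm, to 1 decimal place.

183.3 mm

ET₀ = 0.78 × 7.7 = 6.0060 mm/d
ETc = Kc × ET₀ = 1.09 × 6.0060 = 6.5465 mm/d
Over 28 days: 6.5465 × 28 = 183.302 mm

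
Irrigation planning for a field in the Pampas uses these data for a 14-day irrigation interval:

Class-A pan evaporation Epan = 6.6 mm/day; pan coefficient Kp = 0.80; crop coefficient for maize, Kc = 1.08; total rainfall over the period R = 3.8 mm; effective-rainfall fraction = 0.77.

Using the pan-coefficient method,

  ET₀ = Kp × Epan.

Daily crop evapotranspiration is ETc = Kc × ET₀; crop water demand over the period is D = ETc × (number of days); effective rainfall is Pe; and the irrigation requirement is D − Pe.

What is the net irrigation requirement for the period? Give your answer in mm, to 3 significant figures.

ET₀ = 0.80 × 6.6 = 5.2800 mm/d
ETc = Kc × ET₀ = 1.08 × 5.2800 = 5.7024 mm/d
Crop demand D = ETc × 14 d = 5.7024 × 14 = 79.834 mm
Pe = 0.77 × 3.8 = 2.926 mm
D − Pe = 79.834 − 2.926 = 76.908 mm

76.9 mm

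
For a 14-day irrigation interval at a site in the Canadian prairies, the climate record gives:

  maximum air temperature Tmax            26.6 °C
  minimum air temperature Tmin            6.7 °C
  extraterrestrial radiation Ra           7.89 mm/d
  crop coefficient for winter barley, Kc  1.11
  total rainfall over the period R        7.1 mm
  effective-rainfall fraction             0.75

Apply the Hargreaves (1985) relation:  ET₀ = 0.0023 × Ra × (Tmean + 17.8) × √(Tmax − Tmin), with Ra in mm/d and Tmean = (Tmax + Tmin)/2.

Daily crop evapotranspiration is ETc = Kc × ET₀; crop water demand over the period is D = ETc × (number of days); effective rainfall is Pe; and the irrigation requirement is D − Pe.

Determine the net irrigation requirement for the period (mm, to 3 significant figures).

Tmean = (26.6 + 6.7)/2 = 16.65 °C
ET₀ = 0.0023 × 7.89 × (16.65 + 17.8) × √19.9 = 0.0023 × 7.89 × 34.45 × 4.4609 = 2.7888 mm/d
ETc = Kc × ET₀ = 1.11 × 2.7888 = 3.0956 mm/d
Crop demand D = ETc × 14 d = 3.0956 × 14 = 43.338 mm
Pe = 0.75 × 7.1 = 5.325 mm
D − Pe = 43.338 − 5.325 = 38.013 mm

38.0 mm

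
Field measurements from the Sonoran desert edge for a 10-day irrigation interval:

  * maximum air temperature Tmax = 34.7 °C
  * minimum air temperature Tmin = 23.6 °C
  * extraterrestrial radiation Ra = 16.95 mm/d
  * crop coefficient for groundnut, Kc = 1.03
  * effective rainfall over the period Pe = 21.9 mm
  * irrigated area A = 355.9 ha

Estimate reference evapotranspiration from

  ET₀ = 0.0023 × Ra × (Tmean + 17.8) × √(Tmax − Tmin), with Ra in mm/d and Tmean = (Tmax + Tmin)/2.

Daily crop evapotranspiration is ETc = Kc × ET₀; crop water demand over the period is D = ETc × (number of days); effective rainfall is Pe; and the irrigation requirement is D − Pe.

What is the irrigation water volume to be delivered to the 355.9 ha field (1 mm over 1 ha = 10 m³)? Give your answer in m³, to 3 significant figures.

Tmean = (34.7 + 23.6)/2 = 29.15 °C
ET₀ = 0.0023 × 16.95 × (29.15 + 17.8) × √11.1 = 0.0023 × 16.95 × 46.95 × 3.3317 = 6.0982 mm/d
ETc = Kc × ET₀ = 1.03 × 6.0982 = 6.2811 mm/d
Crop demand D = ETc × 10 d = 6.2811 × 10 = 62.811 mm
D − Pe = 62.811 − 21.9 = 40.911 mm
Volume = 40.911 mm × 355.9 ha × 10 = 145602.2 m³

146000 m³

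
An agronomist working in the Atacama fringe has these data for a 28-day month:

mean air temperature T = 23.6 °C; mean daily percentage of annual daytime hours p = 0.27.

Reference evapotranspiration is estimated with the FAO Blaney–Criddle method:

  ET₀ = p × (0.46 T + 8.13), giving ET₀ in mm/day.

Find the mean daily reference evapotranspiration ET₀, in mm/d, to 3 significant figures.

ET₀ = 0.27 × (0.46 × 23.6 + 8.13) = 0.27 × 18.986 = 5.1262 mm/d

5.13 mm/d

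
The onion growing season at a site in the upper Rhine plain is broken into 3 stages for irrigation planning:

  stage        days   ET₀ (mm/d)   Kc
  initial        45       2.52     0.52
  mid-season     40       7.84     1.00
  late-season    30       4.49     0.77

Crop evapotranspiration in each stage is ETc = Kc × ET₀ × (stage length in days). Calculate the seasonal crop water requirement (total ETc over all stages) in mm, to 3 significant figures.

476 mm

initial: 0.52 × 2.52 × 45 = 58.97 mm
mid-season: 1.00 × 7.84 × 40 = 313.60 mm
late-season: 0.77 × 4.49 × 30 = 103.72 mm
Seasonal total = 476.29 mm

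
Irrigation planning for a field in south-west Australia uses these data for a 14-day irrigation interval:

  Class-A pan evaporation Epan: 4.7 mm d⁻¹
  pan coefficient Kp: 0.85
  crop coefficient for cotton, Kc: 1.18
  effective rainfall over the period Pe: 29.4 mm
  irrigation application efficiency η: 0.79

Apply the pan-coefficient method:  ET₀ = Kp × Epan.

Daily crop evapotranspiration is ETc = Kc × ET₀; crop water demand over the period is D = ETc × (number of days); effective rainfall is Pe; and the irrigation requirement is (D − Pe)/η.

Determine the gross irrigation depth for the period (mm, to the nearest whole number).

46 mm

ET₀ = 0.85 × 4.7 = 3.9950 mm/d
ETc = Kc × ET₀ = 1.18 × 3.9950 = 4.7141 mm/d
Crop demand D = ETc × 14 d = 4.7141 × 14 = 65.997 mm
D − Pe = 65.997 − 29.4 = 36.597 mm
Gross irrigation = 36.597 / 0.79 = 46.325 mm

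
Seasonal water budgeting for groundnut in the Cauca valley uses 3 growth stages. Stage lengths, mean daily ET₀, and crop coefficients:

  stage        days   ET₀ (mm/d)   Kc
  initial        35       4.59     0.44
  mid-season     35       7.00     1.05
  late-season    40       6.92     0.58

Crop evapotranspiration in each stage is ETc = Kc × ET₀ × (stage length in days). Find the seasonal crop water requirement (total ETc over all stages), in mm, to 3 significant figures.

initial: 0.44 × 4.59 × 35 = 70.69 mm
mid-season: 1.05 × 7.00 × 35 = 257.25 mm
late-season: 0.58 × 6.92 × 40 = 160.54 mm
Seasonal total = 488.48 mm

488 mm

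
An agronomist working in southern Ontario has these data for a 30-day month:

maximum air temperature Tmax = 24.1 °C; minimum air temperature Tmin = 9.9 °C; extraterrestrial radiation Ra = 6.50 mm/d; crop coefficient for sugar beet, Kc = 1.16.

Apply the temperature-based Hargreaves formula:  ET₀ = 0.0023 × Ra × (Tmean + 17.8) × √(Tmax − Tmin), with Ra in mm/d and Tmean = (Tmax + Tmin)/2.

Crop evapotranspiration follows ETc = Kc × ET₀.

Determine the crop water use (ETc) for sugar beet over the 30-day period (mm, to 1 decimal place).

Tmean = (24.1 + 9.9)/2 = 17.00 °C
ET₀ = 0.0023 × 6.50 × (17.00 + 17.8) × √14.2 = 0.0023 × 6.50 × 34.80 × 3.7683 = 1.9605 mm/d
ETc = Kc × ET₀ = 1.16 × 1.9605 = 2.2742 mm/d
Over 30 days: 2.2742 × 30 = 68.226 mm

68.2 mm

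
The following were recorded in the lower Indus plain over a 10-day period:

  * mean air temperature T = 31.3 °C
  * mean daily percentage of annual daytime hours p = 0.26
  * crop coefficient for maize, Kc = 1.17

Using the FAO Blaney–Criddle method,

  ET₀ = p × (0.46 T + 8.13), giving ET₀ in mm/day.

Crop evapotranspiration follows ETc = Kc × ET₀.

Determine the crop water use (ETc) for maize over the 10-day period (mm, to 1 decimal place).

68.5 mm

ET₀ = 0.26 × (0.46 × 31.3 + 8.13) = 0.26 × 22.528 = 5.8573 mm/d
ETc = Kc × ET₀ = 1.17 × 5.8573 = 6.8530 mm/d
Over 10 days: 6.8530 × 10 = 68.530 mm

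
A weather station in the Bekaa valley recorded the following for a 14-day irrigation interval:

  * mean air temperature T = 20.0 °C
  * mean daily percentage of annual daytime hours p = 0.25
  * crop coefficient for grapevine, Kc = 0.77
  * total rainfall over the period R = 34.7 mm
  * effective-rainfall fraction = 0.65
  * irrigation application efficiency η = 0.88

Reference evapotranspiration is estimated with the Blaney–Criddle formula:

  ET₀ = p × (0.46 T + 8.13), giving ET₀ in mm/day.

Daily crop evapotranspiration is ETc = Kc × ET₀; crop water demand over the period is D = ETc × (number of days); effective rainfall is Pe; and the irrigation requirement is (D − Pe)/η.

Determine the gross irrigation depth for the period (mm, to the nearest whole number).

27 mm

ET₀ = 0.25 × (0.46 × 20.0 + 8.13) = 0.25 × 17.330 = 4.3325 mm/d
ETc = Kc × ET₀ = 0.77 × 4.3325 = 3.3360 mm/d
Crop demand D = ETc × 14 d = 3.3360 × 14 = 46.704 mm
Pe = 0.65 × 34.7 = 22.555 mm
D − Pe = 46.704 − 22.555 = 24.149 mm
Gross irrigation = 24.149 / 0.88 = 27.442 mm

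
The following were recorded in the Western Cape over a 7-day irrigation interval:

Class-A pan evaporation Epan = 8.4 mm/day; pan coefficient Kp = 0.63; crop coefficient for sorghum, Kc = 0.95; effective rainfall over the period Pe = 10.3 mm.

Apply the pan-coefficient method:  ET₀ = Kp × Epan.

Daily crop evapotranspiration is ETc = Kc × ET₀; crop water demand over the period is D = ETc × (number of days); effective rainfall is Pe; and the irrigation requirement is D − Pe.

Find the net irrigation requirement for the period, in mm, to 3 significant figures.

24.9 mm

ET₀ = 0.63 × 8.4 = 5.2920 mm/d
ETc = Kc × ET₀ = 0.95 × 5.2920 = 5.0274 mm/d
Crop demand D = ETc × 7 d = 5.0274 × 7 = 35.192 mm
D − Pe = 35.192 − 10.3 = 24.892 mm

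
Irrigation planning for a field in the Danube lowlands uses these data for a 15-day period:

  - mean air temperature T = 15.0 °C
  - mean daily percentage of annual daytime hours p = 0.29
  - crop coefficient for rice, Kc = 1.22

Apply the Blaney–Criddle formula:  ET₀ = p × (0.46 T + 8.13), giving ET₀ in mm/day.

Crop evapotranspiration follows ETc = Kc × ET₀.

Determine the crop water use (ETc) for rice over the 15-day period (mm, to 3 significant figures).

ET₀ = 0.29 × (0.46 × 15.0 + 8.13) = 0.29 × 15.030 = 4.3587 mm/d
ETc = Kc × ET₀ = 1.22 × 4.3587 = 5.3176 mm/d
Over 15 days: 5.3176 × 15 = 79.764 mm

79.8 mm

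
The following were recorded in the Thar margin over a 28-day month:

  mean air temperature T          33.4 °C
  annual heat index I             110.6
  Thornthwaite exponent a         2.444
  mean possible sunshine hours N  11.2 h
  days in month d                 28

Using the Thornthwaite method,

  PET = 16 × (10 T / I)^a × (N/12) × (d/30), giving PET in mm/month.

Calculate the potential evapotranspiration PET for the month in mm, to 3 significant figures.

208 mm

10T/I = 10 × 33.4 / 110.6 = 3.0199
(10T/I)^a = 3.0199^2.444 = 14.8971
Uncorrected PET = 16 × 14.8971 = 238.354 mm
Correction = (N/12)(d/30) = (11.2/12)(28/30) = 0.8711
PET = 238.354 × 0.8711 = 207.630 mm/month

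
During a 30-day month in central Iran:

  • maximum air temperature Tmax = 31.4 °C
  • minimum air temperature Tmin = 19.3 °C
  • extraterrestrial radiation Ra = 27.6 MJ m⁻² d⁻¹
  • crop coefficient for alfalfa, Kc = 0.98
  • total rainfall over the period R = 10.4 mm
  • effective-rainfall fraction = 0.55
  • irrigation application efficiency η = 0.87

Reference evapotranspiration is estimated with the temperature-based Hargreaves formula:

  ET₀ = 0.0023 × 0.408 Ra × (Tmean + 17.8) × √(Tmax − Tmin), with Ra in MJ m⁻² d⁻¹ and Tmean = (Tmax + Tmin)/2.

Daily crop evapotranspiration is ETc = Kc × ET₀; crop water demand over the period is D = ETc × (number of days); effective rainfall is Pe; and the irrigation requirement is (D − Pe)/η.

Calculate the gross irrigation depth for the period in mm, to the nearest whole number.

Tmean = (31.4 + 19.3)/2 = 25.35 °C
0.408 Ra = 0.408 × 27.6 = 11.2608 mm/d equivalent
ET₀ = 0.0023 × 11.2608 × (25.35 + 17.8) × √12.1 = 0.0023 × 11.2608 × 43.15 × 3.4785 = 3.8875 mm/d
ETc = Kc × ET₀ = 0.98 × 3.8875 = 3.8098 mm/d
Crop demand D = ETc × 30 d = 3.8098 × 30 = 114.294 mm
Pe = 0.55 × 10.4 = 5.720 mm
D − Pe = 114.294 − 5.720 = 108.574 mm
Gross irrigation = 108.574 / 0.87 = 124.798 mm

125 mm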